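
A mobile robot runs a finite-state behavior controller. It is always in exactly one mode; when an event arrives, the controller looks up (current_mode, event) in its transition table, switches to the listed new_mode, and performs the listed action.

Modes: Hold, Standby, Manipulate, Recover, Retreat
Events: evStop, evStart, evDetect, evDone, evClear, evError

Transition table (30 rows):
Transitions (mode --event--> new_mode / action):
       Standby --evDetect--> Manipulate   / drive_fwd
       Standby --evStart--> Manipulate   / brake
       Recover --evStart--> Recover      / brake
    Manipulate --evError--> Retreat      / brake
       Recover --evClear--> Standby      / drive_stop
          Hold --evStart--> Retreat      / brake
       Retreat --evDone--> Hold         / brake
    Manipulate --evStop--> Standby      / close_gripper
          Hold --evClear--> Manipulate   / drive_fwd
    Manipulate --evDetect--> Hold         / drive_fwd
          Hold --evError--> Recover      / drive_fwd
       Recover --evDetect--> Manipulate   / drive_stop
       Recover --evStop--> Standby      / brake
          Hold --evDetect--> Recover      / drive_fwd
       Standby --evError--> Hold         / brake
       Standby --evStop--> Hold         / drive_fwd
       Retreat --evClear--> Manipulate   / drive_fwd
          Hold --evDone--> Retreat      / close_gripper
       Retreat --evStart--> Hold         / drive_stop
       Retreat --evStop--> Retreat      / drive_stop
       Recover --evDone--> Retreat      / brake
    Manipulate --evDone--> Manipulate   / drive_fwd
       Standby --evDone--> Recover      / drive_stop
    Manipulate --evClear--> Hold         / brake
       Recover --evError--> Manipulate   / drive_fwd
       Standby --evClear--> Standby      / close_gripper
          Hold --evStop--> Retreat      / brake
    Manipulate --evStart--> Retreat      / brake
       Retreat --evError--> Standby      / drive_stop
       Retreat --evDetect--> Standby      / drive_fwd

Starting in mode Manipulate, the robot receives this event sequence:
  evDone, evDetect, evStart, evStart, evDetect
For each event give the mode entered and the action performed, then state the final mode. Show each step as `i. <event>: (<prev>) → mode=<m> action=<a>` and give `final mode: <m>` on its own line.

final mode: Recover

1. evDone: (Manipulate) → mode=Manipulate action=drive_fwd
2. evDetect: (Manipulate) → mode=Hold action=drive_fwd
3. evStart: (Hold) → mode=Retreat action=brake
4. evStart: (Retreat) → mode=Hold action=drive_stop
5. evDetect: (Hold) → mode=Recover action=drive_fwd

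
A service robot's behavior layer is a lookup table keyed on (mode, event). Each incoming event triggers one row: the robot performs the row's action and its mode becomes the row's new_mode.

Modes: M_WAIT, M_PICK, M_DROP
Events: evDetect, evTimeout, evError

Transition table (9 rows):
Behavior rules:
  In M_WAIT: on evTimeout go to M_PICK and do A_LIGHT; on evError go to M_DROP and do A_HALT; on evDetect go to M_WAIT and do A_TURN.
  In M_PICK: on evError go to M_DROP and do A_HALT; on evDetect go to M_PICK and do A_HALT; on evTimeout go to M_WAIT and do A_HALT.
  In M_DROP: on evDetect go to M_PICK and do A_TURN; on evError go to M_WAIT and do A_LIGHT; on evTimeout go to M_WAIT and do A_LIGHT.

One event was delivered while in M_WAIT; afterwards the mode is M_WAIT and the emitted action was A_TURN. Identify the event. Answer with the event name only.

try evDetect: (M_WAIT, evDetect) → (M_WAIT, A_TURN)  ← matches
try evTimeout: (M_WAIT, evTimeout) → (M_PICK, A_LIGHT)
try evError: (M_WAIT, evError) → (M_DROP, A_HALT)

evDetect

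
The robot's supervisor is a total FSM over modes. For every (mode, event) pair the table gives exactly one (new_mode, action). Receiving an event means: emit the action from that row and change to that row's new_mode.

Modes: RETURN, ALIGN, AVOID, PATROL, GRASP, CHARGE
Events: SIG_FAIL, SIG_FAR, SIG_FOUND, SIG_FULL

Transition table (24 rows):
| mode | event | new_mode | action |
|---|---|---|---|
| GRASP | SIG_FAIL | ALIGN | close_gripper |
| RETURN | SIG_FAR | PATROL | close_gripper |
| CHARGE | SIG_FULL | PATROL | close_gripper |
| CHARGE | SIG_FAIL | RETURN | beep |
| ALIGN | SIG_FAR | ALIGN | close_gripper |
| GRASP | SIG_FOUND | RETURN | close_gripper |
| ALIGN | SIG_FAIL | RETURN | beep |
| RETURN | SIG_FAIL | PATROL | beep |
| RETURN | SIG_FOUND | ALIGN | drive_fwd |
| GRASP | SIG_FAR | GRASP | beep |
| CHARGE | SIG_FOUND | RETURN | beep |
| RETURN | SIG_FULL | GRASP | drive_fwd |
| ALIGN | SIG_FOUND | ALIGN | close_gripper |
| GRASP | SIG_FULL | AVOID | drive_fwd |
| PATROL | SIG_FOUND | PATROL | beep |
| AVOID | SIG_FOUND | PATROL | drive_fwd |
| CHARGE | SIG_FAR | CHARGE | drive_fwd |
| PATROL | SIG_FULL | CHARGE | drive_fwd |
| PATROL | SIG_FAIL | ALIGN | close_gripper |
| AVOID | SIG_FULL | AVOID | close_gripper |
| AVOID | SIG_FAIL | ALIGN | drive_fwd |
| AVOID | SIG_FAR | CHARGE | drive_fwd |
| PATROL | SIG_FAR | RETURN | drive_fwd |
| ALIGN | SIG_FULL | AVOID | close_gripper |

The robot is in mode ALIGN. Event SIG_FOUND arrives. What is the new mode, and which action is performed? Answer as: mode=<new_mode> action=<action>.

current mode = ALIGN; filter table to that mode:
  (ALIGN, SIG_FAR) → (ALIGN, close_gripper)
  (ALIGN, SIG_FAIL) → (RETURN, beep)
  (ALIGN, SIG_FOUND) → (ALIGN, close_gripper)  ← event matches
  (ALIGN, SIG_FULL) → (AVOID, close_gripper)
event = SIG_FOUND selects (ALIGN, close_gripper)

mode=ALIGN action=close_gripper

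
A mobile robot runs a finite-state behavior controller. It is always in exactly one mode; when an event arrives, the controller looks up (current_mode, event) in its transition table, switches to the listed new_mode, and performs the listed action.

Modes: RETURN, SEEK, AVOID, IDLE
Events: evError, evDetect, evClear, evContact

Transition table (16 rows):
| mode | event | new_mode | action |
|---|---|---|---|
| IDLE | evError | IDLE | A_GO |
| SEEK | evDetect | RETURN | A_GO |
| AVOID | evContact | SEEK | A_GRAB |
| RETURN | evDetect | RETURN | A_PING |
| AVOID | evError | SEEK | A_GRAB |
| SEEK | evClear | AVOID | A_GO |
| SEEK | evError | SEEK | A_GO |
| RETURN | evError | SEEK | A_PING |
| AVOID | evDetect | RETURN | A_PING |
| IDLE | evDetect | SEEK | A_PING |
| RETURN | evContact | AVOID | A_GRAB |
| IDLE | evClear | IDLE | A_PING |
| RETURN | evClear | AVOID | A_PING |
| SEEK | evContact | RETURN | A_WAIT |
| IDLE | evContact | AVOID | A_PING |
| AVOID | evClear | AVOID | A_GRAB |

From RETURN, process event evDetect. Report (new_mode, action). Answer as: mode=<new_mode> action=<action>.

mode=RETURN action=A_PING

current mode = RETURN; filter table to that mode:
  (RETURN, evDetect) → (RETURN, A_PING)  ← event matches
  (RETURN, evError) → (SEEK, A_PING)
  (RETURN, evContact) → (AVOID, A_GRAB)
  (RETURN, evClear) → (AVOID, A_PING)
event = evDetect selects (RETURN, A_PING)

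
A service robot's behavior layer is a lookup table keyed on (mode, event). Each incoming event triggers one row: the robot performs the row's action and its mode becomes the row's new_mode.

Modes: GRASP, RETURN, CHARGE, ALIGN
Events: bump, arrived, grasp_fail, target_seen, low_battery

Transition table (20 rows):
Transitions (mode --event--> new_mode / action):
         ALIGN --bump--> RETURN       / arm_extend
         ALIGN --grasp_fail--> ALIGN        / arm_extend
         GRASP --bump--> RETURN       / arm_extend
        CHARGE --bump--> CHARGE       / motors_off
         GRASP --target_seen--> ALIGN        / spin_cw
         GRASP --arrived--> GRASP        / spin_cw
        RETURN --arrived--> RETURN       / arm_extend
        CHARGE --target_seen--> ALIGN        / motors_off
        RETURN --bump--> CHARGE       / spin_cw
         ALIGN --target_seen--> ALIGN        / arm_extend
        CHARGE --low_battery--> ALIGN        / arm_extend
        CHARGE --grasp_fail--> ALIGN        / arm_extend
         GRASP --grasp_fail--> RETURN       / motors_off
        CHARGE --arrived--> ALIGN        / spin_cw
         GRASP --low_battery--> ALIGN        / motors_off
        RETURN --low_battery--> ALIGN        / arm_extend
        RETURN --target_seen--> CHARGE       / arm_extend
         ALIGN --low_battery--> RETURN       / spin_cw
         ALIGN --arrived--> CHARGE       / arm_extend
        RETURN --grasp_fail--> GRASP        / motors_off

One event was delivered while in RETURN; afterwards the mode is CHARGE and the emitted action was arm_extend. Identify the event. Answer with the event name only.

target_seen

try bump: (RETURN, bump) → (CHARGE, spin_cw)
try arrived: (RETURN, arrived) → (RETURN, arm_extend)
try grasp_fail: (RETURN, grasp_fail) → (GRASP, motors_off)
try target_seen: (RETURN, target_seen) → (CHARGE, arm_extend)  ← matches
try low_battery: (RETURN, low_battery) → (ALIGN, arm_extend)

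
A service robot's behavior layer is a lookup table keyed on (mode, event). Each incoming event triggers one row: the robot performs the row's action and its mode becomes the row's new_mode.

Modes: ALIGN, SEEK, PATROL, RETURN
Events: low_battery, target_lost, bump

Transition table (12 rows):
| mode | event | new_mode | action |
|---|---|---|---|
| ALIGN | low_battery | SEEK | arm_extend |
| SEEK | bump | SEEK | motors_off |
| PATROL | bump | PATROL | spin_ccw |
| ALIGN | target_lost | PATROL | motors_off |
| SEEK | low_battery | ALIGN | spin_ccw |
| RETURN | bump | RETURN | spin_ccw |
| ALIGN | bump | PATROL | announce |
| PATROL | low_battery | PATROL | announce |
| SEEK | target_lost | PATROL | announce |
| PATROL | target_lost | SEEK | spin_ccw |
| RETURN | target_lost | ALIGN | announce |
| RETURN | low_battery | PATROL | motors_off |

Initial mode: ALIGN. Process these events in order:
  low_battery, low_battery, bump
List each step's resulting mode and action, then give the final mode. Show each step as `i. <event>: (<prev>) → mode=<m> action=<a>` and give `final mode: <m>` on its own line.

1. low_battery: (ALIGN) → mode=SEEK action=arm_extend
2. low_battery: (SEEK) → mode=ALIGN action=spin_ccw
3. bump: (ALIGN) → mode=PATROL action=announce

final mode: PATROL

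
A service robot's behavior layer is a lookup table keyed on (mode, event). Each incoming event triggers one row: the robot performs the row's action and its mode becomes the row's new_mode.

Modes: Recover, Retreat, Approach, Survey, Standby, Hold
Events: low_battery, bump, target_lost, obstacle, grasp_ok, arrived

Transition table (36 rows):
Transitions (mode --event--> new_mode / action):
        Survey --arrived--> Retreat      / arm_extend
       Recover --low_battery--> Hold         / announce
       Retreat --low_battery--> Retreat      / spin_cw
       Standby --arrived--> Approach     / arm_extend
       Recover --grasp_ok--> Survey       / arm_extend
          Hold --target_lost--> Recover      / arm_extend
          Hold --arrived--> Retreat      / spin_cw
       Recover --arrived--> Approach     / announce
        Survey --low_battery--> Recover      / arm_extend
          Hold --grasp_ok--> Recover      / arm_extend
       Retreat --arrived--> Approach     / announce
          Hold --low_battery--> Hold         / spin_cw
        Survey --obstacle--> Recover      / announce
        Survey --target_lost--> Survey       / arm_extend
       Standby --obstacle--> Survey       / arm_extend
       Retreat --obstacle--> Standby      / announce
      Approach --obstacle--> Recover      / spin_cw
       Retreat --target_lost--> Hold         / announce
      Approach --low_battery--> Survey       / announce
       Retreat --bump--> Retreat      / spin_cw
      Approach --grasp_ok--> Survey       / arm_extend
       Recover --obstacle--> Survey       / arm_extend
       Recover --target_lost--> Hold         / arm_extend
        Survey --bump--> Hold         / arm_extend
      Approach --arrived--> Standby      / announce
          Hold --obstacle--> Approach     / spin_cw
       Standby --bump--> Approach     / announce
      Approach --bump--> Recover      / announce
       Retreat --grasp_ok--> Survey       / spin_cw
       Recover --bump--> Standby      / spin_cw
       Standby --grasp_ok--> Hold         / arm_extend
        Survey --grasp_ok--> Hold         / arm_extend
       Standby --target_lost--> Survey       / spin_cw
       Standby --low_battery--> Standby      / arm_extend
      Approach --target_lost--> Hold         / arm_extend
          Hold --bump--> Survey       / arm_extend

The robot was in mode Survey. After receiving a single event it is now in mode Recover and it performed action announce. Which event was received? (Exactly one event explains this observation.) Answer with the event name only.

try low_battery: (Survey, low_battery) → (Recover, arm_extend)
try bump: (Survey, bump) → (Hold, arm_extend)
try target_lost: (Survey, target_lost) → (Survey, arm_extend)
try obstacle: (Survey, obstacle) → (Recover, announce)  ← matches
try grasp_ok: (Survey, grasp_ok) → (Hold, arm_extend)
try arrived: (Survey, arrived) → (Retreat, arm_extend)

obstacle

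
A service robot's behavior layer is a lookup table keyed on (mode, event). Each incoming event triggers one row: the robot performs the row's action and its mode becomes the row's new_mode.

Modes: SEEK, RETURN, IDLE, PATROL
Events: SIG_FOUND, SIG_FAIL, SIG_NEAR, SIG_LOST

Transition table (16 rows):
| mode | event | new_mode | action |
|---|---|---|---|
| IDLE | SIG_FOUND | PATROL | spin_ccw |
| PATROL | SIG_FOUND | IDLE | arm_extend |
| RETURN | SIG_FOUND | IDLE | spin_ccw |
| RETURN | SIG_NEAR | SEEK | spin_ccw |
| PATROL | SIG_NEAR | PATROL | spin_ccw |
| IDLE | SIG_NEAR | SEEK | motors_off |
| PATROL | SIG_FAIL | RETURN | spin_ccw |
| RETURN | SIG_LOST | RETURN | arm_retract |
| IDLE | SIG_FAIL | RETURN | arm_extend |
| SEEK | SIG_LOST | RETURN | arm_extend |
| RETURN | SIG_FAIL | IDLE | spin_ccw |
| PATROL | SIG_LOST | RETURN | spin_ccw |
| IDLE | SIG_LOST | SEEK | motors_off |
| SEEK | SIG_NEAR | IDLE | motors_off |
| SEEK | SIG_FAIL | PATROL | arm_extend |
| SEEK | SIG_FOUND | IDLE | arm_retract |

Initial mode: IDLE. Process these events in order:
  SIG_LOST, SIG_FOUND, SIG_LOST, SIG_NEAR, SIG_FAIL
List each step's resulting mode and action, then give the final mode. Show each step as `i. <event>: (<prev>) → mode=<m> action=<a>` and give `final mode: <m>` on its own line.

1. SIG_LOST: (IDLE) → mode=SEEK action=motors_off
2. SIG_FOUND: (SEEK) → mode=IDLE action=arm_retract
3. SIG_LOST: (IDLE) → mode=SEEK action=motors_off
4. SIG_NEAR: (SEEK) → mode=IDLE action=motors_off
5. SIG_FAIL: (IDLE) → mode=RETURN action=arm_extend

final mode: RETURN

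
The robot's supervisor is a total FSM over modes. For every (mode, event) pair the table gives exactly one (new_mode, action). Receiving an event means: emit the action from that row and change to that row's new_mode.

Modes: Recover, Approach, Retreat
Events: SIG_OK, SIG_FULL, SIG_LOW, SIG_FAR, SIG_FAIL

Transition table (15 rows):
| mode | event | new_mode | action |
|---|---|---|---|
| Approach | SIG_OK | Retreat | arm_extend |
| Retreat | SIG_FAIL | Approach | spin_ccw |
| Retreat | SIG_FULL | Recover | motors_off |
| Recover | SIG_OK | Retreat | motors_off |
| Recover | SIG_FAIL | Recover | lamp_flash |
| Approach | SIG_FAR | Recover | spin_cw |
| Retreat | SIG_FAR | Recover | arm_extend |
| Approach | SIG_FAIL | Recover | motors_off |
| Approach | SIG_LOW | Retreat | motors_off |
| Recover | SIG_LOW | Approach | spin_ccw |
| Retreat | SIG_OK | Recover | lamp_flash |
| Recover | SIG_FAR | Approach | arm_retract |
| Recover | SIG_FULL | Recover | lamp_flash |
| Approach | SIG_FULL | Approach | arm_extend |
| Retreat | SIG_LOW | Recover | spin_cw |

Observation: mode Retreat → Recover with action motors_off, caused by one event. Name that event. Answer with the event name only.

SIG_FULL

try SIG_OK: (Retreat, SIG_OK) → (Recover, lamp_flash)
try SIG_FULL: (Retreat, SIG_FULL) → (Recover, motors_off)  ← matches
try SIG_LOW: (Retreat, SIG_LOW) → (Recover, spin_cw)
try SIG_FAR: (Retreat, SIG_FAR) → (Recover, arm_extend)
try SIG_FAIL: (Retreat, SIG_FAIL) → (Approach, spin_ccw)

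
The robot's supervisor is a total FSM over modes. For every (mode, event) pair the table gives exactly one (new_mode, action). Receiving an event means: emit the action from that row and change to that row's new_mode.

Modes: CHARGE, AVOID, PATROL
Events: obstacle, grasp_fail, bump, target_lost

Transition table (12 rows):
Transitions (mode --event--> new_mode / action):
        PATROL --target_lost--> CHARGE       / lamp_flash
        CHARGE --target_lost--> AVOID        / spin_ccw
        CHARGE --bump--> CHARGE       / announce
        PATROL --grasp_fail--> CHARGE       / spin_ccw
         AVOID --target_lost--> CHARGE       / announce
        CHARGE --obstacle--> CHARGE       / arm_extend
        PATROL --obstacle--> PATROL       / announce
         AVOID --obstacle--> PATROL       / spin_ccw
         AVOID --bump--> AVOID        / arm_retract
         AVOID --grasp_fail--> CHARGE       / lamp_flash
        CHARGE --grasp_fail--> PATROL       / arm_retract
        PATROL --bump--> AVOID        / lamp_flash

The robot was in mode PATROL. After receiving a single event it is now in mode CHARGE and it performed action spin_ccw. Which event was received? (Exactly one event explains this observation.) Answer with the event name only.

try obstacle: (PATROL, obstacle) → (PATROL, announce)
try grasp_fail: (PATROL, grasp_fail) → (CHARGE, spin_ccw)  ← matches
try bump: (PATROL, bump) → (AVOID, lamp_flash)
try target_lost: (PATROL, target_lost) → (CHARGE, lamp_flash)

grasp_fail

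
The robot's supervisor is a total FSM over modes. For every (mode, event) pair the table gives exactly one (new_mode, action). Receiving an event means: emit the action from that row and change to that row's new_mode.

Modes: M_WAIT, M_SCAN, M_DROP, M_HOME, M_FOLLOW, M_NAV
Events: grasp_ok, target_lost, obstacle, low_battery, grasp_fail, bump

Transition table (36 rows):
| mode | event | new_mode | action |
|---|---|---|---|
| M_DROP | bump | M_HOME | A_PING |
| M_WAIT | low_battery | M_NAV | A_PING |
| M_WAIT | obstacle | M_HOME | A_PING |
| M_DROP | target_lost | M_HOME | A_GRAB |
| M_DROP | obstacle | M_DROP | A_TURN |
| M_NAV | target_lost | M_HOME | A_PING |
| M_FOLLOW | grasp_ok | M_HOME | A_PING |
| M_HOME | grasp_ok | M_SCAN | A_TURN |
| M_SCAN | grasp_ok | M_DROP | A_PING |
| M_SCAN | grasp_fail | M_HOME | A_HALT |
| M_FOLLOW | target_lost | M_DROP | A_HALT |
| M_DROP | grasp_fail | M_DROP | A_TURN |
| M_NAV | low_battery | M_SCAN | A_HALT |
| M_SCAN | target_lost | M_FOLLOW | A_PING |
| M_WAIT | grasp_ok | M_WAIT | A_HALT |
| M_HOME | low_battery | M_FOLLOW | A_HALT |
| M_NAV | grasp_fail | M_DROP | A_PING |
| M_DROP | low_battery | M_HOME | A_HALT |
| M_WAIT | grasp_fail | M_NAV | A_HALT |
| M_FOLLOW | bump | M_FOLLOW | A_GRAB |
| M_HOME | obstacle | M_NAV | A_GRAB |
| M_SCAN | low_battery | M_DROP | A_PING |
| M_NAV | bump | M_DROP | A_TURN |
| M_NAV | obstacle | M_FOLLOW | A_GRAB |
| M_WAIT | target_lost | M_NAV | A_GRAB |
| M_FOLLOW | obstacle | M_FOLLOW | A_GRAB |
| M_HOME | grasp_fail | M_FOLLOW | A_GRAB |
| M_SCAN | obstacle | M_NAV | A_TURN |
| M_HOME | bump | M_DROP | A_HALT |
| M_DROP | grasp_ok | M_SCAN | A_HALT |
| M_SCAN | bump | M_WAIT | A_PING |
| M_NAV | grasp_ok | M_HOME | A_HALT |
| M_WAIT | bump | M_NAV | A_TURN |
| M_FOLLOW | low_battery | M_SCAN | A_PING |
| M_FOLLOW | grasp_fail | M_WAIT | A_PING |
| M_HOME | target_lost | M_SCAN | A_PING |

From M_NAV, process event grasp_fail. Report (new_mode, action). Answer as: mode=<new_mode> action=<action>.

mode=M_DROP action=A_PING

current mode = M_NAV; filter table to that mode:
  (M_NAV, target_lost) → (M_HOME, A_PING)
  (M_NAV, low_battery) → (M_SCAN, A_HALT)
  (M_NAV, grasp_fail) → (M_DROP, A_PING)  ← event matches
  (M_NAV, bump) → (M_DROP, A_TURN)
  (M_NAV, obstacle) → (M_FOLLOW, A_GRAB)
  (M_NAV, grasp_ok) → (M_HOME, A_HALT)
event = grasp_fail selects (M_DROP, A_PING)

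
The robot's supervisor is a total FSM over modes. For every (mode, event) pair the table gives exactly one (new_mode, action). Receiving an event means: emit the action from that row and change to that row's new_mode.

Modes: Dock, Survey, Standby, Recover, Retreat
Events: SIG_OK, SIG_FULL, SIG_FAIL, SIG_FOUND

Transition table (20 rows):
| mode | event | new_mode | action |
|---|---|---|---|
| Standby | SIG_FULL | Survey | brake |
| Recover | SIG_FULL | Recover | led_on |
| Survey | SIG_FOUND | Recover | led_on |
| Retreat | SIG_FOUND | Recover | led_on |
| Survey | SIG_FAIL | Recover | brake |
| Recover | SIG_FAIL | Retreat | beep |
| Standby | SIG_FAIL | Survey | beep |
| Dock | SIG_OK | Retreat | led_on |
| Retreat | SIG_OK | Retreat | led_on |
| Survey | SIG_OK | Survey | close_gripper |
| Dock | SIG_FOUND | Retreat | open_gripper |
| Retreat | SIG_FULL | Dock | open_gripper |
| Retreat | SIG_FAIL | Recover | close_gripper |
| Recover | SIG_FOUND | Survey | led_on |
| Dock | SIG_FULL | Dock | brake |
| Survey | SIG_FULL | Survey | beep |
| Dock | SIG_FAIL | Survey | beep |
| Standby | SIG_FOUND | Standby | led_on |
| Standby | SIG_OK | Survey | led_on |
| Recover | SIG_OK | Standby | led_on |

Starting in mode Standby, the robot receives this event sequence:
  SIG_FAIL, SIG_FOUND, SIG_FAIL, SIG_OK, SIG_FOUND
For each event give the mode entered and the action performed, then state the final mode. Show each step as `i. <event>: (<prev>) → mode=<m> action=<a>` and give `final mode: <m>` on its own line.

1. SIG_FAIL: (Standby) → mode=Survey action=beep
2. SIG_FOUND: (Survey) → mode=Recover action=led_on
3. SIG_FAIL: (Recover) → mode=Retreat action=beep
4. SIG_OK: (Retreat) → mode=Retreat action=led_on
5. SIG_FOUND: (Retreat) → mode=Recover action=led_on

final mode: Recover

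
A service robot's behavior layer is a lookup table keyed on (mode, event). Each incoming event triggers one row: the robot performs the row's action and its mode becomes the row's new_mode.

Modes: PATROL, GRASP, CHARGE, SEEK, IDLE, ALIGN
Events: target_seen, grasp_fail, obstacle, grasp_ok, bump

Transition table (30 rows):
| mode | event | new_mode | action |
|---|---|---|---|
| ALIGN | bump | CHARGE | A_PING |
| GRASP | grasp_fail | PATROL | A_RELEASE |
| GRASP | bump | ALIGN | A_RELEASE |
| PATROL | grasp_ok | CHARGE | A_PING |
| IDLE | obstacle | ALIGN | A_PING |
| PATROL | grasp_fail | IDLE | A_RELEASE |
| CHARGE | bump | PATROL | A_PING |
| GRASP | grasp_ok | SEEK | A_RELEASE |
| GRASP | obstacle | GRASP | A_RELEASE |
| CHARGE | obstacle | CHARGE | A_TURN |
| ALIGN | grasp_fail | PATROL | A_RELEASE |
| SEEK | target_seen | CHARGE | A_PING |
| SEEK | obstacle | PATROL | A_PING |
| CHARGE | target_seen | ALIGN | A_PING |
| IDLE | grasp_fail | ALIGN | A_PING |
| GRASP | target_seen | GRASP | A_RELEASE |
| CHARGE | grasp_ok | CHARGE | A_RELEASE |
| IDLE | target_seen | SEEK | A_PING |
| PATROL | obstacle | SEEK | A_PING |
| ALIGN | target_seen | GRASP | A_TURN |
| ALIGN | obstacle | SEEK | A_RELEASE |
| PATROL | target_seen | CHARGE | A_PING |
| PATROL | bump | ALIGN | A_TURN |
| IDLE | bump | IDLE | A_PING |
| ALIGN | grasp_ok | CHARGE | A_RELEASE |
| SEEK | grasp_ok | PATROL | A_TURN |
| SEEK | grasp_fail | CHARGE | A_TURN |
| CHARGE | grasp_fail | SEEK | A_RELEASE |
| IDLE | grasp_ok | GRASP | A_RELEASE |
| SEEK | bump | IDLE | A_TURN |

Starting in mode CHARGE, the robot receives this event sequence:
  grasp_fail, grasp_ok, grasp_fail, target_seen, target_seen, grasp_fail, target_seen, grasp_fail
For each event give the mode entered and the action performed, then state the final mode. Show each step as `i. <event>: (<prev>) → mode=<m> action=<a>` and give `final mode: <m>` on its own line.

1. grasp_fail: (CHARGE) → mode=SEEK action=A_RELEASE
2. grasp_ok: (SEEK) → mode=PATROL action=A_TURN
3. grasp_fail: (PATROL) → mode=IDLE action=A_RELEASE
4. target_seen: (IDLE) → mode=SEEK action=A_PING
5. target_seen: (SEEK) → mode=CHARGE action=A_PING
6. grasp_fail: (CHARGE) → mode=SEEK action=A_RELEASE
7. target_seen: (SEEK) → mode=CHARGE action=A_PING
8. grasp_fail: (CHARGE) → mode=SEEK action=A_RELEASE

final mode: SEEK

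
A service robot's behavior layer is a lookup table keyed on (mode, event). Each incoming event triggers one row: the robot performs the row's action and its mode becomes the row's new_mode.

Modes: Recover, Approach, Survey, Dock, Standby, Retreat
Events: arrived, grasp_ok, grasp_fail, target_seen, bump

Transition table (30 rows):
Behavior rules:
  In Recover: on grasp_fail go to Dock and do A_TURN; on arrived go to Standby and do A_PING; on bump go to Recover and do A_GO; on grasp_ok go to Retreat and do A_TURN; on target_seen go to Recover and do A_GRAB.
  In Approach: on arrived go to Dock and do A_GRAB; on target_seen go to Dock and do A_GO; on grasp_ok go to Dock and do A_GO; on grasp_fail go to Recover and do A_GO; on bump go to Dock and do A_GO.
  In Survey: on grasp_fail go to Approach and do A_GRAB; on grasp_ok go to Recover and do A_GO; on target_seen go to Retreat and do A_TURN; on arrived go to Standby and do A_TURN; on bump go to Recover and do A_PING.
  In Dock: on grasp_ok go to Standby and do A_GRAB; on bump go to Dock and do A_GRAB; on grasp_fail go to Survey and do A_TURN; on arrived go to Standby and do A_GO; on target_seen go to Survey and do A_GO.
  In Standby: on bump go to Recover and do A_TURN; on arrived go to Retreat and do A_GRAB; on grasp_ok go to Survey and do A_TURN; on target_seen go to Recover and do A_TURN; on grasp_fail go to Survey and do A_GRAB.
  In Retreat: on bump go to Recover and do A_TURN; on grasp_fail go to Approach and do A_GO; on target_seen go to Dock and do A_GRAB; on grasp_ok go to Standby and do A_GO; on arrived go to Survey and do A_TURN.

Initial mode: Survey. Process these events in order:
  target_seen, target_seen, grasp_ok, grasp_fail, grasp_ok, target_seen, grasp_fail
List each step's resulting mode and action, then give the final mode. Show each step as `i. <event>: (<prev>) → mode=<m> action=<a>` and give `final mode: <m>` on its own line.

final mode: Dock

1. target_seen: (Survey) → mode=Retreat action=A_TURN
2. target_seen: (Retreat) → mode=Dock action=A_GRAB
3. grasp_ok: (Dock) → mode=Standby action=A_GRAB
4. grasp_fail: (Standby) → mode=Survey action=A_GRAB
5. grasp_ok: (Survey) → mode=Recover action=A_GO
6. target_seen: (Recover) → mode=Recover action=A_GRAB
7. grasp_fail: (Recover) → mode=Dock action=A_TURN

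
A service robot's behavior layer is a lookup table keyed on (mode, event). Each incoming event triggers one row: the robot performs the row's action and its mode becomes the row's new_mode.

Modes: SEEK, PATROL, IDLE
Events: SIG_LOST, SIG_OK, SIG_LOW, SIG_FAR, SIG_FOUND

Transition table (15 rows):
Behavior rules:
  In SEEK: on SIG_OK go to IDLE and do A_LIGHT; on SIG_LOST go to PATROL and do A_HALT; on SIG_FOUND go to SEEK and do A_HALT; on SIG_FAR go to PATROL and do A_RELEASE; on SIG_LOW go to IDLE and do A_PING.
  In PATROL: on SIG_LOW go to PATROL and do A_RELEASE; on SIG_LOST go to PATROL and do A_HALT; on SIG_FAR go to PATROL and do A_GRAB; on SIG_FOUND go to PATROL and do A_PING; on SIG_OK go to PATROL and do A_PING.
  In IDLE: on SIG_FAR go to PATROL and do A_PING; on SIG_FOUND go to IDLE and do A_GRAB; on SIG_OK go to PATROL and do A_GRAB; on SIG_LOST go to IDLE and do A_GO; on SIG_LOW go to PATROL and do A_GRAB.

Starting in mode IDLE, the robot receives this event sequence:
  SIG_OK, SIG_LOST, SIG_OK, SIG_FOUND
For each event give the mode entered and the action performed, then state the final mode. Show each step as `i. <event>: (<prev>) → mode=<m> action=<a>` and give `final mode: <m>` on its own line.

1. SIG_OK: (IDLE) → mode=PATROL action=A_GRAB
2. SIG_LOST: (PATROL) → mode=PATROL action=A_HALT
3. SIG_OK: (PATROL) → mode=PATROL action=A_PING
4. SIG_FOUND: (PATROL) → mode=PATROL action=A_PING

final mode: PATROL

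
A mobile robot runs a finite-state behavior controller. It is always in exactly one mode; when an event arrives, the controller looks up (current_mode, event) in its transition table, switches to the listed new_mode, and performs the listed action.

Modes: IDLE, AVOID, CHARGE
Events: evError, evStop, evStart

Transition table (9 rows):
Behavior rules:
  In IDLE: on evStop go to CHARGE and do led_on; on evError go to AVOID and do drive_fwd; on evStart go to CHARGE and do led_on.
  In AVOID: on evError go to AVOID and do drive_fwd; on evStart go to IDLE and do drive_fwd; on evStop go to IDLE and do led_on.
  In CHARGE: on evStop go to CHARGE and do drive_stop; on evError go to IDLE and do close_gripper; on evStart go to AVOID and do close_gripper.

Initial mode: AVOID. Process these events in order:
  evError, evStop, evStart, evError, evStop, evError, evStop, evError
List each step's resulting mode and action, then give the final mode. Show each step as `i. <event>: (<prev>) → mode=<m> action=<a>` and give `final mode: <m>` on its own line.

final mode: IDLE

1. evError: (AVOID) → mode=AVOID action=drive_fwd
2. evStop: (AVOID) → mode=IDLE action=led_on
3. evStart: (IDLE) → mode=CHARGE action=led_on
4. evError: (CHARGE) → mode=IDLE action=close_gripper
5. evStop: (IDLE) → mode=CHARGE action=led_on
6. evError: (CHARGE) → mode=IDLE action=close_gripper
7. evStop: (IDLE) → mode=CHARGE action=led_on
8. evError: (CHARGE) → mode=IDLE action=close_gripper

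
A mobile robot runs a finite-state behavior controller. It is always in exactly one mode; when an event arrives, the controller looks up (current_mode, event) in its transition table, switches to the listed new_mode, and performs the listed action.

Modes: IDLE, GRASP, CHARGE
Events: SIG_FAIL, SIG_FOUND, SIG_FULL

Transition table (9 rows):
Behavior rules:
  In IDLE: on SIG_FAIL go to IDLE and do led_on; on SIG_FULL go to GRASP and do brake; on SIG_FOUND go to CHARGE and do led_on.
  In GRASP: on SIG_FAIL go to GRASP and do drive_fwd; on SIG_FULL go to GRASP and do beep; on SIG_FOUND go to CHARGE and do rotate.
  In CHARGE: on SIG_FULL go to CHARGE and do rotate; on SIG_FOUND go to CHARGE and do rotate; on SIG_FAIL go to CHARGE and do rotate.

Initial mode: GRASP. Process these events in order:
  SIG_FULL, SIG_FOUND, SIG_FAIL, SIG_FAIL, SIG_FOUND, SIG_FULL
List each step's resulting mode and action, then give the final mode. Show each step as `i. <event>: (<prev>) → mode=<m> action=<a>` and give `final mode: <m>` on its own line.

1. SIG_FULL: (GRASP) → mode=GRASP action=beep
2. SIG_FOUND: (GRASP) → mode=CHARGE action=rotate
3. SIG_FAIL: (CHARGE) → mode=CHARGE action=rotate
4. SIG_FAIL: (CHARGE) → mode=CHARGE action=rotate
5. SIG_FOUND: (CHARGE) → mode=CHARGE action=rotate
6. SIG_FULL: (CHARGE) → mode=CHARGE action=rotate

final mode: CHARGE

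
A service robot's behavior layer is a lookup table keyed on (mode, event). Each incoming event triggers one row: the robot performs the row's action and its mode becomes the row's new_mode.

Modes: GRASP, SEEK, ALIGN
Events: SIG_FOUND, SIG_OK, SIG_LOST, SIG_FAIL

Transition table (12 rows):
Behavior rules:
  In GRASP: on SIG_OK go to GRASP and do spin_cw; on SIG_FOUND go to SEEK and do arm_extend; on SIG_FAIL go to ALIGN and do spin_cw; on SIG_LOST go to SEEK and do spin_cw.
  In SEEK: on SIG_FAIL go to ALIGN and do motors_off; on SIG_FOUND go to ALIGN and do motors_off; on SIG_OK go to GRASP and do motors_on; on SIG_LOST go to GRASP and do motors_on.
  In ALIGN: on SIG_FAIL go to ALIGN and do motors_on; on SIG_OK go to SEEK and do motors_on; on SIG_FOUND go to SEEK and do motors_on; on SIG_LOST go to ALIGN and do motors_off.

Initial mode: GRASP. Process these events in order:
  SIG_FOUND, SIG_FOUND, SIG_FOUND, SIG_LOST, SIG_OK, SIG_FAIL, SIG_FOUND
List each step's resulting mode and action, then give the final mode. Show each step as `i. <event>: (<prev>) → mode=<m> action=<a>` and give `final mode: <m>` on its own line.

final mode: SEEK

1. SIG_FOUND: (GRASP) → mode=SEEK action=arm_extend
2. SIG_FOUND: (SEEK) → mode=ALIGN action=motors_off
3. SIG_FOUND: (ALIGN) → mode=SEEK action=motors_on
4. SIG_LOST: (SEEK) → mode=GRASP action=motors_on
5. SIG_OK: (GRASP) → mode=GRASP action=spin_cw
6. SIG_FAIL: (GRASP) → mode=ALIGN action=spin_cw
7. SIG_FOUND: (ALIGN) → mode=SEEK action=motors_on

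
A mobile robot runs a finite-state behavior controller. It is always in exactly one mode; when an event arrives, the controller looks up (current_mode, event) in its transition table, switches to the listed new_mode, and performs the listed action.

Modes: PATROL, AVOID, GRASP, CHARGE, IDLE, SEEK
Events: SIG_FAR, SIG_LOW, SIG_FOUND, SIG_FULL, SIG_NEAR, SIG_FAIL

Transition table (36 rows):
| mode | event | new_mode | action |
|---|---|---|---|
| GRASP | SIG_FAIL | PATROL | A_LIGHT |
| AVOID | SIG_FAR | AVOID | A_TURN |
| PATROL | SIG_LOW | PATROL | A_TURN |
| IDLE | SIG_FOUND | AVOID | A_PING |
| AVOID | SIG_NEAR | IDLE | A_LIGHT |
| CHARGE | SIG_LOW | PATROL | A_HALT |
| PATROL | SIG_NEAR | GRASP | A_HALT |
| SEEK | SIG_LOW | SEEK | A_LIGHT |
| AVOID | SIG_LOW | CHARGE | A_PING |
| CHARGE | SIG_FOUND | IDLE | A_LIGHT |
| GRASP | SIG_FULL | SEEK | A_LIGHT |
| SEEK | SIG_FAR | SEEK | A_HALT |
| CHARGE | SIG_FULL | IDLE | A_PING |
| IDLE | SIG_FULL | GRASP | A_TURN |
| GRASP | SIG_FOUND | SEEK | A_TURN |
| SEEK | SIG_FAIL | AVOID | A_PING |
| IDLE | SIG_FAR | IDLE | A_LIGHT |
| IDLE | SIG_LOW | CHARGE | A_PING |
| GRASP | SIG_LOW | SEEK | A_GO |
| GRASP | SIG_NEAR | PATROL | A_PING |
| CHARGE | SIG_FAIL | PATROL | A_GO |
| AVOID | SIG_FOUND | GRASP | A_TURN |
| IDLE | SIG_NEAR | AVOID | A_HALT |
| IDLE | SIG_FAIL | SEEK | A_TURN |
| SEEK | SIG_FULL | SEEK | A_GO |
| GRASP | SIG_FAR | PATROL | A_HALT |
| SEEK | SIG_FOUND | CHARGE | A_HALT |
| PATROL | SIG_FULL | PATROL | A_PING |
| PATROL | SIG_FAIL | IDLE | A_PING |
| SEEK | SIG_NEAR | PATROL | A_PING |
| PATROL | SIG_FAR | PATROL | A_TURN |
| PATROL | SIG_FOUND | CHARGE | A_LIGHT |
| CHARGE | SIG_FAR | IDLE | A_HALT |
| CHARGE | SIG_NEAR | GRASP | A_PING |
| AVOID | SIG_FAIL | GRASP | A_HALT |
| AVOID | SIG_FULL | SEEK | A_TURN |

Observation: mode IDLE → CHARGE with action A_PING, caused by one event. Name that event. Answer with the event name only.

try SIG_FAR: (IDLE, SIG_FAR) → (IDLE, A_LIGHT)
try SIG_LOW: (IDLE, SIG_LOW) → (CHARGE, A_PING)  ← matches
try SIG_FOUND: (IDLE, SIG_FOUND) → (AVOID, A_PING)
try SIG_FULL: (IDLE, SIG_FULL) → (GRASP, A_TURN)
try SIG_NEAR: (IDLE, SIG_NEAR) → (AVOID, A_HALT)
try SIG_FAIL: (IDLE, SIG_FAIL) → (SEEK, A_TURN)

SIG_LOW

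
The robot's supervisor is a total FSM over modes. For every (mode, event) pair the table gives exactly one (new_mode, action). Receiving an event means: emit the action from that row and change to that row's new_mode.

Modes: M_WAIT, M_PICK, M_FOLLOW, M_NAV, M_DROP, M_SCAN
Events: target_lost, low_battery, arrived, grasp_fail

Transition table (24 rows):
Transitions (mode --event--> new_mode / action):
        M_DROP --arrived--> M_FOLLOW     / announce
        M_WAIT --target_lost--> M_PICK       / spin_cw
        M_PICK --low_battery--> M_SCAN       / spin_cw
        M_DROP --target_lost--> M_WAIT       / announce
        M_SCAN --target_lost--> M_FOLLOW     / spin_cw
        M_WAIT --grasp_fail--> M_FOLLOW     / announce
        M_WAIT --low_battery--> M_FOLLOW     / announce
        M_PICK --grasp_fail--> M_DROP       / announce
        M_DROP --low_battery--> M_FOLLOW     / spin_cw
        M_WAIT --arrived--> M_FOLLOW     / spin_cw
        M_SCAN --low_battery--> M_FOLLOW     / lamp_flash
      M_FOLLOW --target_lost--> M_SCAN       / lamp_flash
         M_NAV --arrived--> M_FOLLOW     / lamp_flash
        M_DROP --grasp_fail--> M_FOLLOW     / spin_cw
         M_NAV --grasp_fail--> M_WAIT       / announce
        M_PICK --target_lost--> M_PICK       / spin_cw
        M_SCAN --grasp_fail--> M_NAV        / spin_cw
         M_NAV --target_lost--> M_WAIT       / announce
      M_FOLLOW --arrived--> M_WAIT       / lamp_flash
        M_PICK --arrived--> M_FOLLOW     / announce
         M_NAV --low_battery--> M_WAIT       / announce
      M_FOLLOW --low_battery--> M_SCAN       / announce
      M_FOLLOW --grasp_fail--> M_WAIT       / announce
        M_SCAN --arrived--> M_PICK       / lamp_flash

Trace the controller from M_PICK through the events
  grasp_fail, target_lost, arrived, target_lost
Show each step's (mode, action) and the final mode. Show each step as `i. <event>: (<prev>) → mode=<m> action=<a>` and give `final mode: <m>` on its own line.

1. grasp_fail: (M_PICK) → mode=M_DROP action=announce
2. target_lost: (M_DROP) → mode=M_WAIT action=announce
3. arrived: (M_WAIT) → mode=M_FOLLOW action=spin_cw
4. target_lost: (M_FOLLOW) → mode=M_SCAN action=lamp_flash

final mode: M_SCAN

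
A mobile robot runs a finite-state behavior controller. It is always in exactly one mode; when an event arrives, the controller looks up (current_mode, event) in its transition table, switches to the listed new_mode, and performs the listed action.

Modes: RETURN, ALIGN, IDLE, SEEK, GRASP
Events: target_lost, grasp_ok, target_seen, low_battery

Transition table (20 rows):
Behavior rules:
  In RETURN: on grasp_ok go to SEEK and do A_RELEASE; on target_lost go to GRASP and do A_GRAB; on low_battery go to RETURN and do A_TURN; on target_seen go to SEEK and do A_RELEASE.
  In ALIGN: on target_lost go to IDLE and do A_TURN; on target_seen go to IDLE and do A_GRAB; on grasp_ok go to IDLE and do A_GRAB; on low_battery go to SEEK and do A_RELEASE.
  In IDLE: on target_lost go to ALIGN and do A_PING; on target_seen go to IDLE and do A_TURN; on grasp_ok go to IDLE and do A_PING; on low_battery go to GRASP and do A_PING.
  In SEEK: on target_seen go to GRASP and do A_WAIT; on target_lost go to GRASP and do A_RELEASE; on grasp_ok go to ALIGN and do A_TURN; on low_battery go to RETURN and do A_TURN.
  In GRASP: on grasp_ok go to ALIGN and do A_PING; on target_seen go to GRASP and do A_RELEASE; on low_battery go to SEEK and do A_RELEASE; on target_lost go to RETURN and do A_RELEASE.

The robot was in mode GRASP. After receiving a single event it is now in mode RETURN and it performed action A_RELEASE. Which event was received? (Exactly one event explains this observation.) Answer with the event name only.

target_lost

try target_lost: (GRASP, target_lost) → (RETURN, A_RELEASE)  ← matches
try grasp_ok: (GRASP, grasp_ok) → (ALIGN, A_PING)
try target_seen: (GRASP, target_seen) → (GRASP, A_RELEASE)
try low_battery: (GRASP, low_battery) → (SEEK, A_RELEASE)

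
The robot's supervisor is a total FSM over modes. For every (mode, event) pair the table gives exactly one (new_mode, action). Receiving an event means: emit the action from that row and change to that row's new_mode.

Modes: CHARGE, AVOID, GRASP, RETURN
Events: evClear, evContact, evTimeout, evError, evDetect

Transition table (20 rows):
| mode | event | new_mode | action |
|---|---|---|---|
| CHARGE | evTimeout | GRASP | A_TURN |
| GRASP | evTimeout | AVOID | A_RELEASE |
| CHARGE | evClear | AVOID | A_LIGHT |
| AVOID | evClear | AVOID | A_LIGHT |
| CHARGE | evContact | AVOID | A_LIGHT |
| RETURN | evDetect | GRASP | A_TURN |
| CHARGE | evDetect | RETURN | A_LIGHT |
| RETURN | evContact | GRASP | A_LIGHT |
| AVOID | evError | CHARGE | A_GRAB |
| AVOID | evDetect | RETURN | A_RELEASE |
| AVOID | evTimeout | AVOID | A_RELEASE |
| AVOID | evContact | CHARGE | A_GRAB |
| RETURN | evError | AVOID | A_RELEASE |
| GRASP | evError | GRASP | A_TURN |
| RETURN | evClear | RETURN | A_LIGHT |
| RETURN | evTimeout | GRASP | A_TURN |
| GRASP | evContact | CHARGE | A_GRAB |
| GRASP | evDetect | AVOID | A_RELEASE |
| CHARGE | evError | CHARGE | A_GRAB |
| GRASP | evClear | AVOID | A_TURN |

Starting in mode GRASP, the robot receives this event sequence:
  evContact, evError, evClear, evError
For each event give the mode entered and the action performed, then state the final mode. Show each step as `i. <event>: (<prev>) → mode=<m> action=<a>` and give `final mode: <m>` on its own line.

1. evContact: (GRASP) → mode=CHARGE action=A_GRAB
2. evError: (CHARGE) → mode=CHARGE action=A_GRAB
3. evClear: (CHARGE) → mode=AVOID action=A_LIGHT
4. evError: (AVOID) → mode=CHARGE action=A_GRAB

final mode: CHARGE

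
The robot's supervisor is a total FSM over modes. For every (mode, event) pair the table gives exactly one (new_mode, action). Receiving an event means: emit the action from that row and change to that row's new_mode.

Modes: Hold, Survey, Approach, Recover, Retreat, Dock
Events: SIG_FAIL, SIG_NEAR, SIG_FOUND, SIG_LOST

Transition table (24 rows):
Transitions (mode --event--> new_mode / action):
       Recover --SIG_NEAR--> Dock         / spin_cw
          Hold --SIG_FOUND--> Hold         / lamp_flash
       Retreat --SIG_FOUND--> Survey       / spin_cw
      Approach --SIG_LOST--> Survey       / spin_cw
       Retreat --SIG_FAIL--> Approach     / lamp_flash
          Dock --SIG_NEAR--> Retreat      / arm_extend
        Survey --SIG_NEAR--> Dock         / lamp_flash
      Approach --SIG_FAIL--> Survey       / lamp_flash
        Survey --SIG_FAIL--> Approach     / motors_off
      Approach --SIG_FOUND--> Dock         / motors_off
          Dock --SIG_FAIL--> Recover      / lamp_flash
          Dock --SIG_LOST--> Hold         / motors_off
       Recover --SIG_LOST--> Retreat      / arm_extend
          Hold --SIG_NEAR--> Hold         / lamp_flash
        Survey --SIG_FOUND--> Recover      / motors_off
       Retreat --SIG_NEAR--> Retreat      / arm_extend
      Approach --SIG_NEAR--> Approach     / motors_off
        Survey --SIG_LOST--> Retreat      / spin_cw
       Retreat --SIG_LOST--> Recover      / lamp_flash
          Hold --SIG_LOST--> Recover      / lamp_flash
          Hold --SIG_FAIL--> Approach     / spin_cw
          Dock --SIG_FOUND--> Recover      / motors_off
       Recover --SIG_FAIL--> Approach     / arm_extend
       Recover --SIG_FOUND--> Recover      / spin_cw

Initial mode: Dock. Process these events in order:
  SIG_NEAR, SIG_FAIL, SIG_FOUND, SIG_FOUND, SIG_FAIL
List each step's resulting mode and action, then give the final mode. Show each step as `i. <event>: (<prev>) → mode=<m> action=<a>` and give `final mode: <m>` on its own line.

final mode: Approach

1. SIG_NEAR: (Dock) → mode=Retreat action=arm_extend
2. SIG_FAIL: (Retreat) → mode=Approach action=lamp_flash
3. SIG_FOUND: (Approach) → mode=Dock action=motors_off
4. SIG_FOUND: (Dock) → mode=Recover action=motors_off
5. SIG_FAIL: (Recover) → mode=Approach action=arm_extend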